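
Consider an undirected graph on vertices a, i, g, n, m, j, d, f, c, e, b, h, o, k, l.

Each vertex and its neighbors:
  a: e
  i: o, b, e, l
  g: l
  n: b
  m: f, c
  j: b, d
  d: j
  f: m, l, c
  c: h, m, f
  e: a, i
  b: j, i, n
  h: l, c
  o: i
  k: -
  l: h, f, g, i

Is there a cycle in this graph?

Yes

DFS, tracking each vertex's parent; an edge to a visited non-parent vertex closes a cycle.
Start from b:
visit b (parent –)
  visit j (parent b)
    j–b: parent, skip
    visit d (parent j)
      d–j: parent, skip
  visit i (parent b)
    visit o (parent i)
      o–i: parent, skip
    i–b: parent, skip
    visit e (parent i)
      visit a (parent e)
        a–e: parent, skip
      e–i: parent, skip
    visit l (parent i)
      visit h (parent l)
        h–l: parent, skip
        visit c (parent h)
          c–h: parent, skip
          visit m (parent c)
            visit f (parent m)
              f–m: parent, skip
              f–l: l visited and ≠ parent → cycle
Cycle: l – h – c – m – f – l.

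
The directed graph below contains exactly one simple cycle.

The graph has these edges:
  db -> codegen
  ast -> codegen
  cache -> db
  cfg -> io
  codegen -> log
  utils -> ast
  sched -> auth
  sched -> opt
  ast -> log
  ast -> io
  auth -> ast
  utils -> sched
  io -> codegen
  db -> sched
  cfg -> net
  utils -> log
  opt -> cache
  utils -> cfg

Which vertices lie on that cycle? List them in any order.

db, opt, cache, sched

DFS with gray/black marking from sched:
sched gray
  auth gray
    ast gray
      io gray
        codegen gray
          log gray
          log black
        codegen black
      io black
      ast→codegen: codegen black — skip
      ast→log: log black — skip
    ast black
  auth black
  opt gray
    cache gray
      db gray
        db→sched: sched is gray → back edge
Back edge closes the cycle sched → opt → cache → db → sched; its vertices are {db, opt, cache, sched}.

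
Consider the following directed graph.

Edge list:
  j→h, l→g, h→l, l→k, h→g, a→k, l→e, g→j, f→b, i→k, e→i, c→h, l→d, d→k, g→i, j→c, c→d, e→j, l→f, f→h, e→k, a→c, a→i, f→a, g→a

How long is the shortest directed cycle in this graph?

3

For each vertex v, BFS finds the shortest path from v back to v.
The shortest such closed walk is l → f → h → l, length 3.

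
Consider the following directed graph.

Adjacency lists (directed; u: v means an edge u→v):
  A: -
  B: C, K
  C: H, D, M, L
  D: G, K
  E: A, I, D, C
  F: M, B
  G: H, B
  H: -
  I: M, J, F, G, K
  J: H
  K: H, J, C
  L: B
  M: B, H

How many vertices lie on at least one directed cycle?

A vertex is on a directed cycle iff it belongs to a strongly connected component of size ≥ 2 (or has a self-loop).
The vertices on cycles are {B, C, D, G, K, L, M} — 7 in total.

7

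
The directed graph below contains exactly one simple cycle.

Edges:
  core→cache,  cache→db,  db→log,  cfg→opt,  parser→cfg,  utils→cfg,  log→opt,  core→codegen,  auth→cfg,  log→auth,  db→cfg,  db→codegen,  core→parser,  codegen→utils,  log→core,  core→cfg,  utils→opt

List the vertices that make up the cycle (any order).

DFS with gray/black marking from log:
log gray
  opt gray
  opt black
  core gray
    cfg gray
      cfg→opt: opt black — skip
    cfg black
    cache gray
      db gray
        codegen gray
          utils gray
            utils→opt: opt black — skip
            utils→cfg: cfg black — skip
          utils black
        codegen black
        db→cfg: cfg black — skip
        db→log: log is gray → back edge
Back edge closes the cycle log → core → cache → db → log; its vertices are {db, log, core, cache}.

db, log, core, cache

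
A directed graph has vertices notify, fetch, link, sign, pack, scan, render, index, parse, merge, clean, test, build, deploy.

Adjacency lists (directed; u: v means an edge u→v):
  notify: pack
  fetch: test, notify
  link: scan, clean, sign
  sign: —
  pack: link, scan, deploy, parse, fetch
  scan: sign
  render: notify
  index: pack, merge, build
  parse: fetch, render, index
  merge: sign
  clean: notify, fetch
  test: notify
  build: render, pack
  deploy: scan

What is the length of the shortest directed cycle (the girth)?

For each vertex v, BFS finds the shortest path from v back to v.
The shortest such closed walk is index → pack → parse → index, length 3.

3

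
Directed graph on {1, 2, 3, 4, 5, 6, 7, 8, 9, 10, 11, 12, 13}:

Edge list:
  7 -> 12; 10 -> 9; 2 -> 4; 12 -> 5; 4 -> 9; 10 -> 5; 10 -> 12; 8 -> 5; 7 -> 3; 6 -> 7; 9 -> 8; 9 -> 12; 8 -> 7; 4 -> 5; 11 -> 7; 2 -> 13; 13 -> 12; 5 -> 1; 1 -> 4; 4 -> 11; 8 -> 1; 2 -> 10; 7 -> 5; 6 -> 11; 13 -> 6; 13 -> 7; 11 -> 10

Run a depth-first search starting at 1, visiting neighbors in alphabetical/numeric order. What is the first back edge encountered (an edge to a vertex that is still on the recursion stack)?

5→1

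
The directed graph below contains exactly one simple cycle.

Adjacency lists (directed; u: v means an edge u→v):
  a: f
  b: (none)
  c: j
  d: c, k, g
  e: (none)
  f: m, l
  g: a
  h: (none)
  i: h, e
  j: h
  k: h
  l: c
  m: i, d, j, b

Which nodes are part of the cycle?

a, d, f, g, m

DFS with gray/black marking from f:
f gray
  m gray
    i gray
      h gray
      h black
      e gray
      e black
    i black
    d gray
      c gray
        j gray
          j→h: h black — skip
        j black
      c black
      k gray
        k→h: h black — skip
      k black
      g gray
        a gray
          a→f: f is gray → back edge
Back edge closes the cycle f → m → d → g → a → f; its vertices are {a, d, f, g, m}.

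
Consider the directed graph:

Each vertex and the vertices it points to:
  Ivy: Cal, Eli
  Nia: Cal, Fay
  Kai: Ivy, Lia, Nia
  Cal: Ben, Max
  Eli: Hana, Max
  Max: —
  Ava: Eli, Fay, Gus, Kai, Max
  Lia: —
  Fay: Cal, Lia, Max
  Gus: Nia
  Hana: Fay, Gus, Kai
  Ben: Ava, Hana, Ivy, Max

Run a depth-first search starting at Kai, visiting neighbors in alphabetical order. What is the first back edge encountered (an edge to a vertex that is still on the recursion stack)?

Fay->Cal

DFS from Kai (visiting neighbors in alphabetical order); mark gray on enter, black on exit:
Kai gray
  Ivy gray
    Cal gray
      Ben gray
        Ava gray
          Eli gray
            Hana gray
              Fay gray
                Fay→Cal: Cal is gray → back edge
First back edge: Fay → Cal.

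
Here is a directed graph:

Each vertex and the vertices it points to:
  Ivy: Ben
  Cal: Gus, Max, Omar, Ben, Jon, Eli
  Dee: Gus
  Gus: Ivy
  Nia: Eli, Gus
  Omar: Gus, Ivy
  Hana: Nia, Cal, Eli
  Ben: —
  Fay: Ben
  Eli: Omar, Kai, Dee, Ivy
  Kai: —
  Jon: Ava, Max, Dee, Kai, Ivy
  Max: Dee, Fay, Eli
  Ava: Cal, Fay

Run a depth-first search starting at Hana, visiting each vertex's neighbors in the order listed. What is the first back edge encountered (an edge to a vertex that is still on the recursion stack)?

Ava→Cal

DFS from Hana (visiting each vertex's neighbors in the order listed); mark gray on enter, black on exit:
Hana gray
  Nia gray
    Eli gray
      Omar gray
        Gus gray
          Ivy gray
            Ben gray
            Ben black
          Ivy black
        Gus black
        Omar→Ivy: Ivy black — skip
      Omar black
      Kai gray
      Kai black
      Dee gray
        Dee→Gus: Gus black — skip
      Dee black
      Eli→Ivy: Ivy black — skip
    Eli black
    Nia→Gus: Gus black — skip
  Nia black
  Cal gray
    Cal→Gus: Gus black — skip
    Max gray
      Max→Dee: Dee black — skip
      Fay gray
        Fay→Ben: Ben black — skip
      Fay black
      Max→Eli: Eli black — skip
    Max black
    Cal→Omar: Omar black — skip
    Cal→Ben: Ben black — skip
    Jon gray
      Ava gray
        Ava→Cal: Cal is gray → back edge
First back edge: Ava → Cal.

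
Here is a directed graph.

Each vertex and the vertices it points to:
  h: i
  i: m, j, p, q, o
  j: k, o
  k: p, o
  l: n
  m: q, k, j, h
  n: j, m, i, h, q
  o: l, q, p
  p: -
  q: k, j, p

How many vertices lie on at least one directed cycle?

9

A vertex is on a directed cycle iff it belongs to a strongly connected component of size ≥ 2 (or has a self-loop).
The vertices on cycles are {h, i, j, k, l, m, n, o, q} — 9 in total.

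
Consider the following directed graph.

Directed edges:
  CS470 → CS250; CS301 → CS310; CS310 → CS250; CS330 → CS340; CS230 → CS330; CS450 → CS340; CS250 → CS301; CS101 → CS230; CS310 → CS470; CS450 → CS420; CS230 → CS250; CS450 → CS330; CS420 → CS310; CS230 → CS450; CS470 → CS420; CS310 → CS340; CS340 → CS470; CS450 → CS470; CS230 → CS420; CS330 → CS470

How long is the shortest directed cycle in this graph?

For each vertex v, BFS finds the shortest path from v back to v.
The shortest such closed walk is CS420 → CS310 → CS470 → CS420, length 3.

3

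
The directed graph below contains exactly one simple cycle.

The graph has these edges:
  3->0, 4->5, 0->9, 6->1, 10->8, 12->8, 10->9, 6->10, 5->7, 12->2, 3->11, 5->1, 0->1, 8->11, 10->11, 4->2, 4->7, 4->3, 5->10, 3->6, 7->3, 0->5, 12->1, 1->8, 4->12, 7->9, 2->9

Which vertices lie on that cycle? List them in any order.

0, 3, 5, 7

DFS with gray/black marking from 3:
3 gray
  0 gray
    9 gray
    9 black
    1 gray
      8 gray
        11 gray
        11 black
      8 black
    1 black
    5 gray
      7 gray
        7→9: 9 black — skip
        7→3: 3 is gray → back edge
Back edge closes the cycle 3 → 0 → 5 → 7 → 3; its vertices are {0, 3, 5, 7}.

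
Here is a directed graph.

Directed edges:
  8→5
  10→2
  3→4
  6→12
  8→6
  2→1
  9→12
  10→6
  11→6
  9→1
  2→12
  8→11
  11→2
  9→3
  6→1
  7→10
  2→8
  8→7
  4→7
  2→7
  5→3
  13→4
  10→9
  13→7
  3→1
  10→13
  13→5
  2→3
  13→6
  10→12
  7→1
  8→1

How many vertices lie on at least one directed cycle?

A vertex is on a directed cycle iff it belongs to a strongly connected component of size ≥ 2 (or has a self-loop).
The vertices on cycles are {2, 3, 4, 5, 7, 8, 9, 10, 11, 13} — 10 in total.

10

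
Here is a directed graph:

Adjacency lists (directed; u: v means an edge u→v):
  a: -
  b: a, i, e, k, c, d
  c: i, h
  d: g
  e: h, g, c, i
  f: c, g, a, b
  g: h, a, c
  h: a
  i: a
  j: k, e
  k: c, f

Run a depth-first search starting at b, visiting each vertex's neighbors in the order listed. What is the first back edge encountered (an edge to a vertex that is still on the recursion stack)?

DFS from b (visiting each vertex's neighbors in the order listed); mark gray on enter, black on exit:
b gray
  a gray
  a black
  i gray
    i→a: a black — skip
  i black
  e gray
    h gray
      h→a: a black — skip
    h black
    g gray
      g→h: h black — skip
      g→a: a black — skip
      c gray
        c→i: i black — skip
        c→h: h black — skip
      c black
    g black
    e→c: c black — skip
    e→i: i black — skip
  e black
  k gray
    k→c: c black — skip
    f gray
      f→c: c black — skip
      f→g: g black — skip
      f→a: a black — skip
      f→b: b is gray → back edge
First back edge: f → b.

f->b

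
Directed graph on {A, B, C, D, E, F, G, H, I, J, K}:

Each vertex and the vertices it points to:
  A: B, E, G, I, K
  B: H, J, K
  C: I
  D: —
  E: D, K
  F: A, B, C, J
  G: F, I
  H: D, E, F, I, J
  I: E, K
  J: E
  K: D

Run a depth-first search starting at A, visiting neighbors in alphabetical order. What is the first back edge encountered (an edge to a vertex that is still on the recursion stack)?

F→A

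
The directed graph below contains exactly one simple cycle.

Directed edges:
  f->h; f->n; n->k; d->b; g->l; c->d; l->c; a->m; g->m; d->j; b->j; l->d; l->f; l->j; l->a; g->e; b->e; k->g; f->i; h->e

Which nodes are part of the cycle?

DFS with gray/black marking from l:
l gray
  f gray
    h gray
      e gray
      e black
    h black
    i gray
    i black
    n gray
      k gray
        g gray
          g→l: l is gray → back edge
Back edge closes the cycle l → f → n → k → g → l; its vertices are {f, g, k, l, n}.

f, g, k, l, n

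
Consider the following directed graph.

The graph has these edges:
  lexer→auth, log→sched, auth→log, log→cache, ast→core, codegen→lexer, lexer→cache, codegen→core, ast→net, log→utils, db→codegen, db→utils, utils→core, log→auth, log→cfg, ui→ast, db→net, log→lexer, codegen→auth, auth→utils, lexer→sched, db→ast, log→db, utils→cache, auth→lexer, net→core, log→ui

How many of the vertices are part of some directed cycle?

A vertex is on a directed cycle iff it belongs to a strongly connected component of size ≥ 2 (or has a self-loop).
The vertices on cycles are {db, log, auth, lexer, codegen} — 5 in total.

5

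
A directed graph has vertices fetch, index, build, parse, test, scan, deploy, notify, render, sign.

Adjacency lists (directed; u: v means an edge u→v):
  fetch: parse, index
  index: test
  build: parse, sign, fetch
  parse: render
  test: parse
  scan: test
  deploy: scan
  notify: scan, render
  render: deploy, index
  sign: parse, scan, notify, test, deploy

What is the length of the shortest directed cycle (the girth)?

For each vertex v, BFS finds the shortest path from v back to v.
The shortest such closed walk is parse → render → index → test → parse, length 4.

4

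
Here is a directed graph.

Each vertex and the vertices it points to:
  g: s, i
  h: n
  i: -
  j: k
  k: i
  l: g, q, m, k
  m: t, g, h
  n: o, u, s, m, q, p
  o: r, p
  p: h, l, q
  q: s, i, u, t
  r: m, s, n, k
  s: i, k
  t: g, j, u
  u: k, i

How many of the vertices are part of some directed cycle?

7

A vertex is on a directed cycle iff it belongs to a strongly connected component of size ≥ 2 (or has a self-loop).
The vertices on cycles are {h, l, m, n, o, p, r} — 7 in total.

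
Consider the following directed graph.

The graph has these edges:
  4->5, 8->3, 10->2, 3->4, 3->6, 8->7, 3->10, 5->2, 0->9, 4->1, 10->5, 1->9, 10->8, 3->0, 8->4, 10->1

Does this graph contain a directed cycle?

DFS with white/gray/black marking, starting from 1:
1 gray
  9 gray
  9 black
1 black
5 gray
  2 gray
  2 black
5 black
3 gray
  4 gray
    4→1: 1 black — skip
    4→5: 5 black — skip
  4 black
  10 gray
    10→1: 1 black — skip
    8 gray
      8→3: 3 is gray → back edge
Back edge found, so a cycle exists: 3 → 10 → 8 → 3.

Yes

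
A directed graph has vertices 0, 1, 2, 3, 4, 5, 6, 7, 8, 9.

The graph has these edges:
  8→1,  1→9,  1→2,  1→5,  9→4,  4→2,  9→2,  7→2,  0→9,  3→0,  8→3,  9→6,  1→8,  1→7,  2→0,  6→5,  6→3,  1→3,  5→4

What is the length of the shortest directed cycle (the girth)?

For each vertex v, BFS finds the shortest path from v back to v.
The shortest such closed walk is 1 → 8 → 1, length 2.

2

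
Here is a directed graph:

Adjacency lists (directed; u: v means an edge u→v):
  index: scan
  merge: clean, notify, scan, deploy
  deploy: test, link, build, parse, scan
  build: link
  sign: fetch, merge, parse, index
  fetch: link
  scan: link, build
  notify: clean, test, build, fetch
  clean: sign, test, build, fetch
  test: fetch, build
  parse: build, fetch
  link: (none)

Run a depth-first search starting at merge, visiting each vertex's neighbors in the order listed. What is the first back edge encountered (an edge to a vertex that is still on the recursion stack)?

DFS from merge (visiting each vertex's neighbors in the order listed); mark gray on enter, black on exit:
merge gray
  clean gray
    sign gray
      fetch gray
        link gray
        link black
      fetch black
      sign→merge: merge is gray → back edge
First back edge: sign → merge.

sign->merge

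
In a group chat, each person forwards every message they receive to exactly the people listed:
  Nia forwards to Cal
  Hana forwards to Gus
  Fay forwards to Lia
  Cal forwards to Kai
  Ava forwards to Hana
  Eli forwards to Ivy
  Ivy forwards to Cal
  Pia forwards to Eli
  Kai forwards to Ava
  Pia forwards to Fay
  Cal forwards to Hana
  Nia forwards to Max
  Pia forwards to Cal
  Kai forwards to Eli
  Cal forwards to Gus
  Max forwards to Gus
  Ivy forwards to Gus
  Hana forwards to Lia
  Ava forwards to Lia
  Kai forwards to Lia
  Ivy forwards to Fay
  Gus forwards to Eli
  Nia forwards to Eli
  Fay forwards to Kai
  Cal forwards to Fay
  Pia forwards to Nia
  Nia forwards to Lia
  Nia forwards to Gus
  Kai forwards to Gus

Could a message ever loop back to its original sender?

Yes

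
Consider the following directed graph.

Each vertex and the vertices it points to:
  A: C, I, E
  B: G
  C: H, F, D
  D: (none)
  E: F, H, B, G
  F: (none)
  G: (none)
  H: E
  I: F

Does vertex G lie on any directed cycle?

No

G lies on a cycle iff there is a path from G back to itself.
Exploring from G, it never reaches itself; equivalently, its strongly connected component is a singleton.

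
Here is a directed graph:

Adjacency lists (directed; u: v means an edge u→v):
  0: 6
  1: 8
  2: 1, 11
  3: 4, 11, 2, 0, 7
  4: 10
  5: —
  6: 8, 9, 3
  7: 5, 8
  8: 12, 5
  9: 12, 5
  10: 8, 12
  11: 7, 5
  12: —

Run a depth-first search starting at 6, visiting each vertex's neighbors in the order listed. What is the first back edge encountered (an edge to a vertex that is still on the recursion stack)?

0→6

DFS from 6 (visiting each vertex's neighbors in the order listed); mark gray on enter, black on exit:
6 gray
  8 gray
    12 gray
    12 black
    5 gray
    5 black
  8 black
  9 gray
    9→12: 12 black — skip
    9→5: 5 black — skip
  9 black
  3 gray
    4 gray
      10 gray
        10→8: 8 black — skip
        10→12: 12 black — skip
      10 black
    4 black
    11 gray
      7 gray
        7→5: 5 black — skip
        7→8: 8 black — skip
      7 black
      11→5: 5 black — skip
    11 black
    2 gray
      1 gray
        1→8: 8 black — skip
      1 black
      2→11: 11 black — skip
    2 black
    0 gray
      0→6: 6 is gray → back edge
First back edge: 0 → 6.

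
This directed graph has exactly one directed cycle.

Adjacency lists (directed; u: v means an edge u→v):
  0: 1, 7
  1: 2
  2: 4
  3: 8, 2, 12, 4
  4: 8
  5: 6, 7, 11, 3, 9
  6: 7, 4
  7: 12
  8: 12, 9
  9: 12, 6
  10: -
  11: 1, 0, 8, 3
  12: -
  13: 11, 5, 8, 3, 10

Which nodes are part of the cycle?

4, 6, 8, 9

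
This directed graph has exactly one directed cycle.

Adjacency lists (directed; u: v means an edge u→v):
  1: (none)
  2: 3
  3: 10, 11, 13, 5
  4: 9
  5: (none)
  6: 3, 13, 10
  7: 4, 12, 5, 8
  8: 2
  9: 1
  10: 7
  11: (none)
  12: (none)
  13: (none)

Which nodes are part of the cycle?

2, 3, 7, 8, 10

DFS with gray/black marking from 10:
10 gray
  7 gray
    4 gray
      9 gray
        1 gray
        1 black
      9 black
    4 black
    12 gray
    12 black
    5 gray
    5 black
    8 gray
      2 gray
        3 gray
          3→10: 10 is gray → back edge
Back edge closes the cycle 10 → 7 → 8 → 2 → 3 → 10; its vertices are {2, 3, 7, 8, 10}.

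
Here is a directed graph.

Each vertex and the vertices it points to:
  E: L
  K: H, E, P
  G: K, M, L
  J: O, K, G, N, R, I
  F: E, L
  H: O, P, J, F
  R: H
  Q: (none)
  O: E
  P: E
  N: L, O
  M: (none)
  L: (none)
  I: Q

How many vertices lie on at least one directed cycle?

5

A vertex is on a directed cycle iff it belongs to a strongly connected component of size ≥ 2 (or has a self-loop).
The vertices on cycles are {G, H, J, K, R} — 5 in total.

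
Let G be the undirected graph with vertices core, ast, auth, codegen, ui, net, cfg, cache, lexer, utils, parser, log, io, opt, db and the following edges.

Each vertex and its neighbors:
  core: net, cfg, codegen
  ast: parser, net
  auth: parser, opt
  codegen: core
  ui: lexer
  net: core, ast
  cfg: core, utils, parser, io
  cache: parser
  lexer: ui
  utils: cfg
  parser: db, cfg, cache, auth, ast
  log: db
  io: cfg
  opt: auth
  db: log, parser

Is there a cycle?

DFS, tracking each vertex's parent; an edge to a visited non-parent vertex closes a cycle.
Start from lexer:
visit lexer (parent –)
  visit ui (parent lexer)
    ui–lexer: parent, skip
visit core (parent –)
  visit net (parent core)
    net–core: parent, skip
    visit ast (parent net)
      visit parser (parent ast)
        visit db (parent parser)
          visit log (parent db)
            log–db: parent, skip
          db–parser: parent, skip
        visit cfg (parent parser)
          cfg–core: core visited and ≠ parent → cycle
Cycle: core – net – ast – parser – cfg – core.

Yes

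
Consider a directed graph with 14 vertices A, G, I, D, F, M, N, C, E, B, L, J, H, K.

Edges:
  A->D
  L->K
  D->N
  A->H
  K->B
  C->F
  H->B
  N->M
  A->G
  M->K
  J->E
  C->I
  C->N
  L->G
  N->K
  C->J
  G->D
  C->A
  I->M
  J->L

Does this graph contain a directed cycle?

No

DFS with white/gray/black marking, starting from C:
C gray
  A gray
    D gray
      N gray
        K gray
          B gray
          B black
        K black
        M gray
          M→K: K black — skip
        M black
      N black
    D black
    H gray
      H→B: B black — skip
    H black
    G gray
      G→D: D black — skip
    G black
  A black
  C→N: N black — skip
  I gray
    I→M: M black — skip
  I black
  F gray
  F black
  J gray
    E gray
    E black
    L gray
      L→G: G black — skip
      L→K: K black — skip
    L black
  J black
C black
Every edge goes to a white or black vertex — no back edge, so the graph is acyclic.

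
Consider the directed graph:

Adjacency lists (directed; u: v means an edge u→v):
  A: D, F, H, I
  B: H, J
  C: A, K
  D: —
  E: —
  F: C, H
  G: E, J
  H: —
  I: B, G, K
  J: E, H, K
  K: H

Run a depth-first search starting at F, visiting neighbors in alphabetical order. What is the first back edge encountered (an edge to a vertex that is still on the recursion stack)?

A->F

DFS from F (visiting neighbors in alphabetical order); mark gray on enter, black on exit:
F gray
  C gray
    A gray
      D gray
      D black
      A→F: F is gray → back edge
First back edge: A → F.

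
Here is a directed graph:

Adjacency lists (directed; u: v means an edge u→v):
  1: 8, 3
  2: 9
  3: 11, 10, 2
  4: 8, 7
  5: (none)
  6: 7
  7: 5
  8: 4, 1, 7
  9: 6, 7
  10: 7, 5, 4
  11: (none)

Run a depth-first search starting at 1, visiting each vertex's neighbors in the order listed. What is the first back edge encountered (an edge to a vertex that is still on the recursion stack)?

4→8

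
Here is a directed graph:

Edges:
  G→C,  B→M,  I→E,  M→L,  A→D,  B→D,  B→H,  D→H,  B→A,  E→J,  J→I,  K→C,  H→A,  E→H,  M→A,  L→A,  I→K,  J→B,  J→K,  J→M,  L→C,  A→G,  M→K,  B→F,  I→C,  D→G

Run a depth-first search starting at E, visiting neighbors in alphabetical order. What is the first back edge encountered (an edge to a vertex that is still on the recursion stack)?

DFS from E (visiting neighbors in alphabetical order); mark gray on enter, black on exit:
E gray
  H gray
    A gray
      D gray
        G gray
          C gray
          C black
        G black
        D→H: H is gray → back edge
First back edge: D → H.

D->H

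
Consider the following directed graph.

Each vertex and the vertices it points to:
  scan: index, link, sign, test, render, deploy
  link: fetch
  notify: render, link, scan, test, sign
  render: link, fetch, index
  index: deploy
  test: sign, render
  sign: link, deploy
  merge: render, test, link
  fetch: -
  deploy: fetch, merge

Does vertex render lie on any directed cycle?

render is on a cycle iff render can reach itself via ≥1 edge.
render → index → deploy → merge → render — yes.

Yes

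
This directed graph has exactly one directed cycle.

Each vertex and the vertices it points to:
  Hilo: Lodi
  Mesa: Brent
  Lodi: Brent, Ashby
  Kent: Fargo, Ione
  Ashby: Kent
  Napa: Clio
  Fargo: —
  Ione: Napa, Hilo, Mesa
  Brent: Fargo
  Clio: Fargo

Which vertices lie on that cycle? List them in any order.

DFS with gray/black marking from Ione:
Ione gray
  Napa gray
    Clio gray
      Fargo gray
      Fargo black
    Clio black
  Napa black
  Hilo gray
    Lodi gray
      Brent gray
        Brent→Fargo: Fargo black — skip
      Brent black
      Ashby gray
        Kent gray
          Kent→Fargo: Fargo black — skip
          Kent→Ione: Ione is gray → back edge
Back edge closes the cycle Ione → Hilo → Lodi → Ashby → Kent → Ione; its vertices are {Hilo, Ione, Kent, Lodi, Ashby}.

Hilo, Ione, Kent, Lodi, Ashby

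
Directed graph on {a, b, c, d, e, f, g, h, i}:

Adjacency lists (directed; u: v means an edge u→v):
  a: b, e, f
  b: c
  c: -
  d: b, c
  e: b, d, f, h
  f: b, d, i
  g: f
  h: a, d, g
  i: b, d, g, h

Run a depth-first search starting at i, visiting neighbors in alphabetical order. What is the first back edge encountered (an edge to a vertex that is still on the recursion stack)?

f→i

DFS from i (visiting neighbors in alphabetical order); mark gray on enter, black on exit:
i gray
  b gray
    c gray
    c black
  b black
  d gray
    d→b: b black — skip
    d→c: c black — skip
  d black
  g gray
    f gray
      f→b: b black — skip
      f→d: d black — skip
      f→i: i is gray → back edge
First back edge: f → i.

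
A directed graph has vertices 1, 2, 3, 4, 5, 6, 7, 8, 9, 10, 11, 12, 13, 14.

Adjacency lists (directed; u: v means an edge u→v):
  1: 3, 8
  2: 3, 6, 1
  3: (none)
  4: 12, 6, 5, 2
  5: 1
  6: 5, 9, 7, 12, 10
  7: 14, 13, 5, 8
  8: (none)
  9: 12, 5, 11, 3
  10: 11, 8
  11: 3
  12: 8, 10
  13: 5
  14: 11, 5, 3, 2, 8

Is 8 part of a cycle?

8 lies on a cycle iff there is a path from 8 back to itself.
Exploring from 8, it never reaches itself; equivalently, its strongly connected component is a singleton.

No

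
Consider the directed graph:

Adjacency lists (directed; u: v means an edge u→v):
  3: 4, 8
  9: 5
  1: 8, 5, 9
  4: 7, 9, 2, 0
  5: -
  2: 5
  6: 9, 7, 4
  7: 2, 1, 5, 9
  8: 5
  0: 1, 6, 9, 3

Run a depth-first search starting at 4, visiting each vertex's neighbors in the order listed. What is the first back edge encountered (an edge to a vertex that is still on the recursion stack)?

6→4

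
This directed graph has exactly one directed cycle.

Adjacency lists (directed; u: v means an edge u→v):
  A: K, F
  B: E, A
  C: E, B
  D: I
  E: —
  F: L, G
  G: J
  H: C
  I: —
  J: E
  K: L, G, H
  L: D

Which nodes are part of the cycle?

A, B, C, H, K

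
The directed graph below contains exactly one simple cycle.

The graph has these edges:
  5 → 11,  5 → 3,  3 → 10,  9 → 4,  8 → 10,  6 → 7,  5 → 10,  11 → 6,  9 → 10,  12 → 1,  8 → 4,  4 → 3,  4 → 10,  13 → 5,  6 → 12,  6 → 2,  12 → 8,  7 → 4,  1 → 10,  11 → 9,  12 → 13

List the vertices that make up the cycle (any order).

5, 6, 11, 12, 13

DFS with gray/black marking from 5:
5 gray
  11 gray
    6 gray
      7 gray
        4 gray
          3 gray
            10 gray
            10 black
          3 black
          4→10: 10 black — skip
        4 black
      7 black
      12 gray
        13 gray
          13→5: 5 is gray → back edge
Back edge closes the cycle 5 → 11 → 6 → 12 → 13 → 5; its vertices are {5, 6, 11, 12, 13}.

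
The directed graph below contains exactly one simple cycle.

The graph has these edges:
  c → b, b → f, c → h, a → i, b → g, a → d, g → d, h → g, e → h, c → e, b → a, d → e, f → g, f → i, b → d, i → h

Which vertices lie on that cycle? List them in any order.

DFS with gray/black marking from d:
d gray
  e gray
    h gray
      g gray
        g→d: d is gray → back edge
Back edge closes the cycle d → e → h → g → d; its vertices are {d, e, g, h}.

d, e, g, h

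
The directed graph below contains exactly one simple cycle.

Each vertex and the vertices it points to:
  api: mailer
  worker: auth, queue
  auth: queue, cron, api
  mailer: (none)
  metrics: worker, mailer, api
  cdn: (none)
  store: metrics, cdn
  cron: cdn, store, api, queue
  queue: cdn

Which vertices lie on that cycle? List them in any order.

auth, cron, store, worker, metrics

DFS with gray/black marking from metrics:
metrics gray
  worker gray
    auth gray
      queue gray
        cdn gray
        cdn black
      queue black
      cron gray
        cron→cdn: cdn black — skip
        store gray
          store→metrics: metrics is gray → back edge
Back edge closes the cycle metrics → worker → auth → cron → store → metrics; its vertices are {auth, cron, store, worker, metrics}.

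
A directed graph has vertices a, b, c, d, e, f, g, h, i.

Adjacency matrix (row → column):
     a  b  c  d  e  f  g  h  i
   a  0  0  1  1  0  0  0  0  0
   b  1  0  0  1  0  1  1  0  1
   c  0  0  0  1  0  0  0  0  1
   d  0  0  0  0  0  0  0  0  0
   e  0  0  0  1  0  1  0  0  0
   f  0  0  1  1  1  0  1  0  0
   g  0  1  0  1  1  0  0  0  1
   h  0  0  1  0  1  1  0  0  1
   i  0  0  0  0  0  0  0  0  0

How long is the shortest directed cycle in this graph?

2

For each vertex v, BFS finds the shortest path from v back to v.
The shortest such closed walk is e → f → e, length 2.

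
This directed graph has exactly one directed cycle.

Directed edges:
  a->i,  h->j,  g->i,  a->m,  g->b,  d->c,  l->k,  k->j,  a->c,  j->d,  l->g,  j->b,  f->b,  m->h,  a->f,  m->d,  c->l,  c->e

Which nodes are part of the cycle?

DFS with gray/black marking from c:
c gray
  e gray
  e black
  l gray
    g gray
      b gray
      b black
      i gray
      i black
    g black
    k gray
      j gray
        d gray
          d→c: c is gray → back edge
Back edge closes the cycle c → l → k → j → d → c; its vertices are {c, d, j, k, l}.

c, d, j, k, l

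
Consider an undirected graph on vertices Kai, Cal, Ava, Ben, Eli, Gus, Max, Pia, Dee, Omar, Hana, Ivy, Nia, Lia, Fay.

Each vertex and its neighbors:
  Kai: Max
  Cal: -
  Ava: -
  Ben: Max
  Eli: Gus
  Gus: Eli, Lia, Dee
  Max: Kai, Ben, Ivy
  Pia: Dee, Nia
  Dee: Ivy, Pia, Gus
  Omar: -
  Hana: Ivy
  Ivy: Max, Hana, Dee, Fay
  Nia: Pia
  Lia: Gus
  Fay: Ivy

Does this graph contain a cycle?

DFS, tracking each vertex's parent; an edge to a visited non-parent vertex closes a cycle.
Start from Ivy:
visit Ivy (parent –)
  visit Max (parent Ivy)
    visit Kai (parent Max)
      Kai–Max: parent, skip
    visit Ben (parent Max)
      Ben–Max: parent, skip
    Max–Ivy: parent, skip
  visit Hana (parent Ivy)
    Hana–Ivy: parent, skip
  visit Dee (parent Ivy)
    Dee–Ivy: parent, skip
    visit Pia (parent Dee)
      Pia–Dee: parent, skip
      visit Nia (parent Pia)
        Nia–Pia: parent, skip
    visit Gus (parent Dee)
      visit Eli (parent Gus)
        Eli–Gus: parent, skip
      visit Lia (parent Gus)
        Lia–Gus: parent, skip
      Gus–Dee: parent, skip
  visit Fay (parent Ivy)
    Fay–Ivy: parent, skip
visit Cal (parent –)
visit Ava (parent –)
visit Omar (parent –)
No non-parent visited neighbor found — the graph is a forest.

No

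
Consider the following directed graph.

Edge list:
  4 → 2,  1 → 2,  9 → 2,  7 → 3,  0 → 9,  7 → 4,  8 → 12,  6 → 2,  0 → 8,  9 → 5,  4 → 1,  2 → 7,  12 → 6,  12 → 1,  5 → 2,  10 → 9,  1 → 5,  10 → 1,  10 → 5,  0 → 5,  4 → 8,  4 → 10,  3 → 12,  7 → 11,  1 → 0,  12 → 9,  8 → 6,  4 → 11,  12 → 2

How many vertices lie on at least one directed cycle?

A vertex is on a directed cycle iff it belongs to a strongly connected component of size ≥ 2 (or has a self-loop).
The vertices on cycles are {0, 1, 2, 3, 4, 5, 6, 7, 8, 9, 10, 12} — 12 in total.

12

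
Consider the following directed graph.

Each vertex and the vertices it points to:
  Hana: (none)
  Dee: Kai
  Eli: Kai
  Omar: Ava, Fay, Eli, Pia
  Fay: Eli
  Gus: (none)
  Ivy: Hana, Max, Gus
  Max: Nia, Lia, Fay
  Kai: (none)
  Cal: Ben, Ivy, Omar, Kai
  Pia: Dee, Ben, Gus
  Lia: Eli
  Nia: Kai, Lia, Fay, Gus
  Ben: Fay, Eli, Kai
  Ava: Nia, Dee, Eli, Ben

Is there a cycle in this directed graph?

No

DFS with white/gray/black marking, starting from Eli:
Eli gray
  Kai gray
  Kai black
Eli black
Hana gray
Hana black
Dee gray
  Dee→Kai: Kai black — skip
Dee black
Omar gray
  Ava gray
    Nia gray
      Nia→Kai: Kai black — skip
      Lia gray
        Lia→Eli: Eli black — skip
      Lia black
      Fay gray
        Fay→Eli: Eli black — skip
      Fay black
      Gus gray
      Gus black
    Nia black
    Ava→Dee: Dee black — skip
    Ava→Eli: Eli black — skip
    Ben gray
      Ben→Fay: Fay black — skip
      Ben→Eli: Eli black — skip
      Ben→Kai: Kai black — skip
    Ben black
  Ava black
  Omar→Fay: Fay black — skip
  Omar→Eli: Eli black — skip
  Pia gray
    Pia→Dee: Dee black — skip
    Pia→Ben: Ben black — skip
    Pia→Gus: Gus black — skip
  Pia black
Omar black
Ivy gray
  Ivy→Hana: Hana black — skip
  Max gray
    Max→Nia: Nia black — skip
    Max→Lia: Lia black — skip
    Max→Fay: Fay black — skip
  Max black
  Ivy→Gus: Gus black — skip
Ivy black
Cal gray
  Cal→Ben: Ben black — skip
  Cal→Ivy: Ivy black — skip
  Cal→Omar: Omar black — skip
  Cal→Kai: Kai black — skip
Cal black
Every edge goes to a white or black vertex — no back edge, so the graph is acyclic.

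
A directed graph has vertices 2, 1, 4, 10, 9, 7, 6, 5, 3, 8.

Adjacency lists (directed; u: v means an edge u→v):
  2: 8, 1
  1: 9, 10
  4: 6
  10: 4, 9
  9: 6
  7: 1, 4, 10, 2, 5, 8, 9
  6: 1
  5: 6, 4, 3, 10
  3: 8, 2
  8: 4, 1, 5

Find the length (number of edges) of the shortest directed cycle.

3

For each vertex v, BFS finds the shortest path from v back to v.
The shortest such closed walk is 8 → 5 → 3 → 8, length 3.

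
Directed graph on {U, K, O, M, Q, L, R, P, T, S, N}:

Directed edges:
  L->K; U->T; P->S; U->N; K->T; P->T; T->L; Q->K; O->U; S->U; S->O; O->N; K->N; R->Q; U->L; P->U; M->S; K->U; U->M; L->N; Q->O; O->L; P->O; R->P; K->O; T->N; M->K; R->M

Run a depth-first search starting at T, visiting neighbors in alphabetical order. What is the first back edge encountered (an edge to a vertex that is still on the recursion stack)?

O→L

DFS from T (visiting neighbors in alphabetical order); mark gray on enter, black on exit:
T gray
  L gray
    K gray
      N gray
      N black
      O gray
        O→L: L is gray → back edge
First back edge: O → L.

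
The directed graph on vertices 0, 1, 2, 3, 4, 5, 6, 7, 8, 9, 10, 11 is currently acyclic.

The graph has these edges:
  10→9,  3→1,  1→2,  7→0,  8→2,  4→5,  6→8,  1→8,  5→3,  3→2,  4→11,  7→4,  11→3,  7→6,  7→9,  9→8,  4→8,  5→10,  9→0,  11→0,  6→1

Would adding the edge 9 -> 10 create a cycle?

Adding 9→10 creates a cycle iff 10 can already reach 9.
Path from 10: 10 → 9.
So 10 → … → 9 → 10 is a cycle.

Yes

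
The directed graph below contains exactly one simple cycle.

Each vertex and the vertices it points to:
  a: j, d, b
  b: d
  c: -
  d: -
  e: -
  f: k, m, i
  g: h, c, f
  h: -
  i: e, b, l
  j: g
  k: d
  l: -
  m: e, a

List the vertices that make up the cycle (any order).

DFS with gray/black marking from a:
a gray
  j gray
    g gray
      h gray
      h black
      c gray
      c black
      f gray
        k gray
          d gray
          d black
        k black
        m gray
          e gray
          e black
          m→a: a is gray → back edge
Back edge closes the cycle a → j → g → f → m → a; its vertices are {a, f, g, j, m}.

a, f, g, j, m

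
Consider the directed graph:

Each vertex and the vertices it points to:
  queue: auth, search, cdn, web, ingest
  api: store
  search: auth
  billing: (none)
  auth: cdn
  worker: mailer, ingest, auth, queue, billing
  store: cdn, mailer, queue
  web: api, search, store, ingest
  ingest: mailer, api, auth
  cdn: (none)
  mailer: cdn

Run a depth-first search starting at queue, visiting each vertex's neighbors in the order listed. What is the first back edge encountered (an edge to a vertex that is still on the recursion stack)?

DFS from queue (visiting each vertex's neighbors in the order listed); mark gray on enter, black on exit:
queue gray
  auth gray
    cdn gray
    cdn black
  auth black
  search gray
    search→auth: auth black — skip
  search black
  queue→cdn: cdn black — skip
  web gray
    api gray
      store gray
        store→cdn: cdn black — skip
        mailer gray
          mailer→cdn: cdn black — skip
        mailer black
        store→queue: queue is gray → back edge
First back edge: store → queue.

store→queue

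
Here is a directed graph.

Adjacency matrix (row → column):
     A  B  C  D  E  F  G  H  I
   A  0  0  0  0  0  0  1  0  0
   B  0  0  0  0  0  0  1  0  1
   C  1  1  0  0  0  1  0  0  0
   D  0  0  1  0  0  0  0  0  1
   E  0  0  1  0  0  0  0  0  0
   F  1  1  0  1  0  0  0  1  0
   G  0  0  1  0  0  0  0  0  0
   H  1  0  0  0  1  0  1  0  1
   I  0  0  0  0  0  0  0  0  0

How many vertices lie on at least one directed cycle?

A vertex is on a directed cycle iff it belongs to a strongly connected component of size ≥ 2 (or has a self-loop).
The vertices on cycles are {A, B, C, D, E, F, G, H} — 8 in total.

8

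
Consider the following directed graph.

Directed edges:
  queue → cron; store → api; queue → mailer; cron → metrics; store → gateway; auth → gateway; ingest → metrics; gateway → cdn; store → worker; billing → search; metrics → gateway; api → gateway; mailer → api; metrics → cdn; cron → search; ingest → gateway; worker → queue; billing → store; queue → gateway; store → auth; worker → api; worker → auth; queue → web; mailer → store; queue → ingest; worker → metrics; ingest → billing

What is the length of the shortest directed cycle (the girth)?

4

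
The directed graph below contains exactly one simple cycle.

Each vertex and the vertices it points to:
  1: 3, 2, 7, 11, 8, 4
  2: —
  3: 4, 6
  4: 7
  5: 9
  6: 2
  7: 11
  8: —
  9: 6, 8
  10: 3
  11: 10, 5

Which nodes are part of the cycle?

DFS with gray/black marking from 11:
11 gray
  10 gray
    3 gray
      4 gray
        7 gray
          7→11: 11 is gray → back edge
Back edge closes the cycle 11 → 10 → 3 → 4 → 7 → 11; its vertices are {3, 4, 7, 10, 11}.

3, 4, 7, 10, 11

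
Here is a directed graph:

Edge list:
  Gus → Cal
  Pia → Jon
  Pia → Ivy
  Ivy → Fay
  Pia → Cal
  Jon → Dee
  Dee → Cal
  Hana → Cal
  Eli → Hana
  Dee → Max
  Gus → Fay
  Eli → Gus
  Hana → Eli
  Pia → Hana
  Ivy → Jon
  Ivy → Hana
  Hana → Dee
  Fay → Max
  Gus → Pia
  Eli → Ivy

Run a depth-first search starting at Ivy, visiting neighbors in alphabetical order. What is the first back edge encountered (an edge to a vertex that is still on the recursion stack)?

DFS from Ivy (visiting neighbors in alphabetical order); mark gray on enter, black on exit:
Ivy gray
  Fay gray
    Max gray
    Max black
  Fay black
  Hana gray
    Cal gray
    Cal black
    Dee gray
      Dee→Cal: Cal black — skip
      Dee→Max: Max black — skip
    Dee black
    Eli gray
      Gus gray
        Gus→Cal: Cal black — skip
        Gus→Fay: Fay black — skip
        Pia gray
          Pia→Cal: Cal black — skip
          Pia→Hana: Hana is gray → back edge
First back edge: Pia → Hana.

Pia→Hana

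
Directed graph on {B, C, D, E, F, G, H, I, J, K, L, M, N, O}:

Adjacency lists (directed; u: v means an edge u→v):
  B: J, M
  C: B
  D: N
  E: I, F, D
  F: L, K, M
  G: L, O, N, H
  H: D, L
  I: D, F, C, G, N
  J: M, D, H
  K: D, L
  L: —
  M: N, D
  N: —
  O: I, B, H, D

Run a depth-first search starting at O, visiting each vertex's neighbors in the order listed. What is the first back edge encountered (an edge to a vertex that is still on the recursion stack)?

G→O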